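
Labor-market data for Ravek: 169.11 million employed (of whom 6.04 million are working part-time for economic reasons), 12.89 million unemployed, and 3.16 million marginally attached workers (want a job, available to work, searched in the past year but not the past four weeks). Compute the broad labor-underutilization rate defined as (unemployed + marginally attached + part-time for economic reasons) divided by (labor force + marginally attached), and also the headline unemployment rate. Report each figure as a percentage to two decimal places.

Labor force = 169.11 + 12.89 = 182.00 million.
Numerator = 12.89 + 3.16 + 6.04 = 22.09 million.
Denominator = 182.00 + 3.16 = 185.16 million.
Broad rate = 22.09 / 185.16 = 11.93%.
Headline unemployment rate = 12.89 / 182.00 = 7.08%.

Broad underutilization rate ≈ 11.93%; headline unemployment rate ≈ 7.08%.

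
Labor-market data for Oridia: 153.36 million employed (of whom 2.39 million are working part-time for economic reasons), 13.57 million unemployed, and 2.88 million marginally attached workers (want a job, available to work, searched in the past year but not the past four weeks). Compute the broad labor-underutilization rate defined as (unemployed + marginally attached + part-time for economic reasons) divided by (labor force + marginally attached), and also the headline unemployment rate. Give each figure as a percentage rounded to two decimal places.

Broad underutilization rate ≈ 11.09%; headline unemployment rate ≈ 8.13%.

Labor force = 153.36 + 13.57 = 166.93 million.
Numerator = 13.57 + 2.88 + 2.39 = 18.84 million.
Denominator = 166.93 + 2.88 = 169.81 million.
Broad rate = 18.84 / 169.81 = 11.09%.
Headline unemployment rate = 13.57 / 166.93 = 8.13%.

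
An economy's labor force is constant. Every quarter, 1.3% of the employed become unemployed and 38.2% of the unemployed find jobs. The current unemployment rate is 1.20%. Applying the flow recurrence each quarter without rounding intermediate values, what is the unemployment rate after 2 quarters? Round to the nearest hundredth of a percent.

With a fixed labor force, u_{t+1} = u_t + s·(1−u_t) − f·u_t = u_t·(1−s−f) + s.
Here 1−s−f = 0.605 and s = 0.013.
u_1 = 0.012000 × 0.605 + 0.013 = 0.020260.
u_2 = 0.020260 × 0.605 + 0.013 = 0.025257.

Unemployment rate after two quarters ≈ 2.53%.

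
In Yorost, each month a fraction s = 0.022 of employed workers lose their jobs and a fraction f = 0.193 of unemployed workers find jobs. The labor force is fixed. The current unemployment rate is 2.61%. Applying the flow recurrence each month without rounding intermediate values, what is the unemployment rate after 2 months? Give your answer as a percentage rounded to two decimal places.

Unemployment rate after two months ≈ 5.54%.

With a fixed labor force, u_{t+1} = u_t + s·(1−u_t) − f·u_t = u_t·(1−s−f) + s.
Here 1−s−f = 0.785 and s = 0.022.
u_1 = 0.026100 × 0.785 + 0.022 = 0.042488.
u_2 = 0.042488 × 0.785 + 0.022 = 0.055353.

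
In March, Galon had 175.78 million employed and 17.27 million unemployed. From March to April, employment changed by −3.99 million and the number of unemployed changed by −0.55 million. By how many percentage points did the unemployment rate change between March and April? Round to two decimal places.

March: labor force = 175.78 + 17.27 = 193.05; u = 17.27/193.05 = 8.95%.
April: labor force = 171.79 + 16.72 = 188.51; u = 16.72/188.51 = 8.87%.
Change = 8.87% − 8.95% = −0.08 pp.

The unemployment rate changed by −0.08 percentage points.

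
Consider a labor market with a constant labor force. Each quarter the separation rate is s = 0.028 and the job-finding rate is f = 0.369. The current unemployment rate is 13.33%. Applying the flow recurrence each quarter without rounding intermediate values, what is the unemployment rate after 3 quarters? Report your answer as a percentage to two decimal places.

Unemployment rate after three quarters ≈ 8.43%.

With a fixed labor force, u_{t+1} = u_t + s·(1−u_t) − f·u_t = u_t·(1−s−f) + s.
Here 1−s−f = 0.603 and s = 0.028.
u_1 = 0.133300 × 0.603 + 0.028 = 0.108380.
u_2 = 0.108380 × 0.603 + 0.028 = 0.093353.
u_3 = 0.093353 × 0.603 + 0.028 = 0.084292.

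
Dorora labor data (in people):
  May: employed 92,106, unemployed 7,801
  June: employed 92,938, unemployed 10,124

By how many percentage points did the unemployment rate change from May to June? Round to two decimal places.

May: labor force = 92,106 + 7,801 = 99,907; u = 7,801/99,907 = 7.81%.
June: labor force = 92,938 + 10,124 = 103,062; u = 10,124/103,062 = 9.82%.
Change = 9.82% − 7.81% = +2.01 pp.

The unemployment rate changed by +2.01 percentage points.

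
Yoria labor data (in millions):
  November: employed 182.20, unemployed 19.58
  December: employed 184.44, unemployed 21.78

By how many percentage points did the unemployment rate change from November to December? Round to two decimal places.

The unemployment rate changed by +0.86 percentage points.

November: labor force = 182.20 + 19.58 = 201.78; u = 19.58/201.78 = 9.70%.
December: labor force = 184.44 + 21.78 = 206.22; u = 21.78/206.22 = 10.56%.
Change = 10.56% − 9.70% = +0.86 pp.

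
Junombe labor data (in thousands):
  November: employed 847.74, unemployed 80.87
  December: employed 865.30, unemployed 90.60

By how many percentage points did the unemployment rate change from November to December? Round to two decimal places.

November: labor force = 847.74 + 80.87 = 928.61; u = 80.87/928.61 = 8.71%.
December: labor force = 865.30 + 90.60 = 955.90; u = 90.60/955.90 = 9.48%.
Change = 9.48% − 8.71% = +0.77 pp.

The unemployment rate changed by +0.77 percentage points.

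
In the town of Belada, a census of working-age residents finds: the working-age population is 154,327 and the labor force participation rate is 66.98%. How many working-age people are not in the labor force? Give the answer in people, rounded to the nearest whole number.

Share not in the labor force = 1 − 0.6698 = 0.3302.
Not in labor force = 0.3302 × 154,327 ≈ 50,959.

About 50,959 are not in the labor force.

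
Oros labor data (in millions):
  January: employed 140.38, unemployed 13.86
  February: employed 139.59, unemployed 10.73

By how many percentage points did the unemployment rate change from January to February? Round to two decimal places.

January: labor force = 140.38 + 13.86 = 154.24; u = 13.86/154.24 = 8.99%.
February: labor force = 139.59 + 10.73 = 150.32; u = 10.73/150.32 = 7.14%.
Change = 7.14% − 8.99% = −1.85 pp.

The unemployment rate changed by −1.85 percentage points.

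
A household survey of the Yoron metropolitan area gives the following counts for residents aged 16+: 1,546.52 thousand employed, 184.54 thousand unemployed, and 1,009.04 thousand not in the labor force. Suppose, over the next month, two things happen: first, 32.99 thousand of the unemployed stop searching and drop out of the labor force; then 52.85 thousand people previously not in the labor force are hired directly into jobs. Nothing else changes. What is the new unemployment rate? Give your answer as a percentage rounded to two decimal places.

Initially, labor force = 1,546.52 + 184.54 = 1,731.06 thousand, so u = 184.54/1,731.06 = 10.66%.
After the first change, unemployed and labor force both fall by 32.99 → E = 1,546.52, U = 151.55, labor force = 1,698.07 thousand.
After the second change, employed and labor force both rise by 52.85; unemployed unchanged → E = 1,599.37, U = 151.55, labor force = 1,750.92 thousand.
New unemployment rate = 151.55 / 1,750.92 = 8.66%.

New unemployment rate ≈ 8.66%.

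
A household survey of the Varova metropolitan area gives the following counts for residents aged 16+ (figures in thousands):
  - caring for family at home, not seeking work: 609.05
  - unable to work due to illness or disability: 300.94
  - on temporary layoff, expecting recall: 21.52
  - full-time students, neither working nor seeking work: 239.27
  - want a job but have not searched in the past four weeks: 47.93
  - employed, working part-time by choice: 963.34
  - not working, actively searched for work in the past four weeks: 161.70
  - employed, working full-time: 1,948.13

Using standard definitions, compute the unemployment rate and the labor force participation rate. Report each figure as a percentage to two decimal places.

Unemployment rate ≈ 5.92%; labor force participation rate ≈ 72.11%.

Employed = 963.34 + 1,948.13 = 2,911.47 thousand.
Unemployed = 21.52 + 161.70 = 183.22 thousand (jobless and actively searching, or on temporary layoff).
Labor force = 2,911.47 + 183.22 = 3,094.69 thousand.
Not in labor force = 609.05 + 300.94 + 239.27 + 47.93 = 1,197.19 thousand (those not working and not actively searching are outside the labor force — including those who want a job but have given up searching).
Civilian working-age population = 3,094.69 + 1,197.19 = 4,291.88 thousand.
Unemployment rate = 183.22 / 3,094.69 = 5.92%.
Labor force participation rate = 3,094.69 / 4,291.88 = 72.11%.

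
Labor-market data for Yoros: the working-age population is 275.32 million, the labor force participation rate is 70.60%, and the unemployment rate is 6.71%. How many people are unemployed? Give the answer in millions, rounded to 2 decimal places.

About 13.04 million are unemployed.

Labor force = 0.7060 × 275.32 = 194.38 million.
Unemployed = 0.0671 × 194.38 ≈ 13.04 million.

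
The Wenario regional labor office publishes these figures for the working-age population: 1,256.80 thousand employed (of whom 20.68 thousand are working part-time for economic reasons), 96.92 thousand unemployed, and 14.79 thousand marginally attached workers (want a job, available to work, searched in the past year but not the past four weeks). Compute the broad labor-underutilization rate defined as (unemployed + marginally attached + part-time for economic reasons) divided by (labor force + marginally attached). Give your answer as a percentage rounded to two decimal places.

Labor force = 1,256.80 + 96.92 = 1,353.72 thousand.
Numerator = 96.92 + 14.79 + 20.68 = 132.39 thousand.
Denominator = 1,353.72 + 14.79 = 1,368.51 thousand.
Broad rate = 132.39 / 1,368.51 = 9.67%.

Broad underutilization rate ≈ 9.67%.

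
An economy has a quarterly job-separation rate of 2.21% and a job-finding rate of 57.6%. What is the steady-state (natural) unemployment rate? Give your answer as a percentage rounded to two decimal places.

Steady-state unemployment rate ≈ 3.70%.

At steady state the flows balance: s·E = f·U, so U/(E+U) = s/(s+f).
u* = 2.21 / (2.21 + 57.6) = 2.21 / 59.81 = 3.70%.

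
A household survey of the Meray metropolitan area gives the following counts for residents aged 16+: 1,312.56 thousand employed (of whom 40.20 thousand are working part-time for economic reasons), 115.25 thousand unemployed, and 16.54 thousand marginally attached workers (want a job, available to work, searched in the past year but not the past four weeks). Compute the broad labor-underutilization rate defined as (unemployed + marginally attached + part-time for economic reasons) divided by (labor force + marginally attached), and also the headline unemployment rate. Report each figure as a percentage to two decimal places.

Broad underutilization rate ≈ 11.91%; headline unemployment rate ≈ 8.07%.

Labor force = 1,312.56 + 115.25 = 1,427.81 thousand.
Numerator = 115.25 + 16.54 + 40.20 = 171.99 thousand.
Denominator = 1,427.81 + 16.54 = 1,444.35 thousand.
Broad rate = 171.99 / 1,444.35 = 11.91%.
Headline unemployment rate = 115.25 / 1,427.81 = 8.07%.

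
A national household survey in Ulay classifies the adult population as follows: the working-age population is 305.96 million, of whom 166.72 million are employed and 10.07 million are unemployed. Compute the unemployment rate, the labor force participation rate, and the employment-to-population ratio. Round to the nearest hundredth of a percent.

Labor force = employed + unemployed = 166.72 + 10.07 = 176.79 million.
Unemployment rate = 10.07 / 176.79 = 5.70%.
Labor force participation rate = 176.79 / 305.96 = 57.78%.
Employment-population ratio = 166.72 / 305.96 = 54.49%.

Unemployment rate ≈ 5.70%; labor force participation rate ≈ 57.78%; employment-population ratio ≈ 54.49%.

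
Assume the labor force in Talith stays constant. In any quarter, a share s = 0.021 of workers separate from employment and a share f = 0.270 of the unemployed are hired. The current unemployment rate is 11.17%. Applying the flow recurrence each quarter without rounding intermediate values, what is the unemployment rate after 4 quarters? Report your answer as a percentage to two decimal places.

Unemployment rate after four quarters ≈ 8.22%.

With a fixed labor force, u_{t+1} = u_t + s·(1−u_t) − f·u_t = u_t·(1−s−f) + s.
Here 1−s−f = 0.709 and s = 0.021.
u_1 = 0.111700 × 0.709 + 0.021 = 0.100195.
u_2 = 0.100195 × 0.709 + 0.021 = 0.092038.
u_3 = 0.092038 × 0.709 + 0.021 = 0.086255.
u_4 = 0.086255 × 0.709 + 0.021 = 0.082155.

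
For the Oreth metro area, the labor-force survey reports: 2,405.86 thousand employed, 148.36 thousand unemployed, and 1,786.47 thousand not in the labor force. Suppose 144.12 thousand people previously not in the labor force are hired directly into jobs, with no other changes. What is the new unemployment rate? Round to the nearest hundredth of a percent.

New unemployment rate ≈ 5.50%.

Initially, labor force = 2,405.86 + 148.36 = 2,554.22 thousand, so u = 148.36/2,554.22 = 5.81%.
After the change, employed and labor force both rise by 144.12; unemployed unchanged → E = 2,549.98, U = 148.36, labor force = 2,698.34 thousand.
New unemployment rate = 148.36 / 2,698.34 = 5.50%.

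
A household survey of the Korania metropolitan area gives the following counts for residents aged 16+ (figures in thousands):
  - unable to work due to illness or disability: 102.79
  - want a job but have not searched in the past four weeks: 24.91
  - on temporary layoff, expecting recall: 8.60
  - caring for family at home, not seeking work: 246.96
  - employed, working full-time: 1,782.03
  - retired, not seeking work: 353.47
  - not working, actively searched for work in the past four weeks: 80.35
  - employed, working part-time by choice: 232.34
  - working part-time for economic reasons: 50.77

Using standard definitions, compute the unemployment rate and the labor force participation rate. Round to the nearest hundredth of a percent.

Employed = 1,782.03 + 232.34 + 50.77 = 2,065.14 thousand (anyone who worked, including part-time for economic reasons, counts as employed).
Unemployed = 8.60 + 80.35 = 88.95 thousand (jobless and actively searching, or on temporary layoff).
Labor force = 2,065.14 + 88.95 = 2,154.09 thousand.
Not in labor force = 102.79 + 24.91 + 246.96 + 353.47 = 728.13 thousand (those not working and not actively searching are outside the labor force — including those who want a job but have given up searching).
Civilian working-age population = 2,154.09 + 728.13 = 2,882.22 thousand.
Unemployment rate = 88.95 / 2,154.09 = 4.13%.
Labor force participation rate = 2,154.09 / 2,882.22 = 74.74%.

Unemployment rate ≈ 4.13%; labor force participation rate ≈ 74.74%.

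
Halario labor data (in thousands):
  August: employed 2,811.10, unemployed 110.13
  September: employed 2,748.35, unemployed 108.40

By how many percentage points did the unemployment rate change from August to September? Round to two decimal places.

The unemployment rate changed by +0.02 percentage points.

August: labor force = 2,811.10 + 110.13 = 2,921.23; u = 110.13/2,921.23 = 3.77%.
September: labor force = 2,748.35 + 108.40 = 2,856.75; u = 108.40/2,856.75 = 3.79%.
Change = 3.79% − 3.77% = +0.02 pp.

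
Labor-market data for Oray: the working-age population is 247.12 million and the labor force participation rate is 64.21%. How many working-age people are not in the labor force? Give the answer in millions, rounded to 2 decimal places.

Share not in the labor force = 1 − 0.6421 = 0.3579.
Not in labor force = 0.3579 × 247.12 ≈ 88.44 million.

About 88.44 million are not in the labor force.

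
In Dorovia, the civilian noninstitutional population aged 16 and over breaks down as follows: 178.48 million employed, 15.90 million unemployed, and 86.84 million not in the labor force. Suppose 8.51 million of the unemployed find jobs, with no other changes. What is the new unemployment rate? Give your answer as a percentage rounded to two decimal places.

New unemployment rate ≈ 3.80%.

Initially, labor force = 178.48 + 15.90 = 194.38 million, so u = 15.90/194.38 = 8.18%.
After the change, unemployed falls and employed rises by 8.51; labor force unchanged → E = 186.99, U = 7.39, labor force = 194.38 million.
New unemployment rate = 7.39 / 194.38 = 3.80%.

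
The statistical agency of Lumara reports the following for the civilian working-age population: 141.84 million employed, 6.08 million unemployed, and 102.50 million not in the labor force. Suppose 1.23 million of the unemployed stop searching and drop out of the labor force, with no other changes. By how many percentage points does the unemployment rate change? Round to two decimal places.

Initially, labor force = 141.84 + 6.08 = 147.92 million, so u = 6.08/147.92 = 4.11%.
After the change, unemployed and labor force both fall by 1.23 → E = 141.84, U = 4.85, labor force = 146.69 million.
New unemployment rate = 4.85 / 146.69 = 3.31%.
Change = 3.31% − 4.11% = −0.80 percentage points.

The unemployment rate changes by −0.80 percentage points.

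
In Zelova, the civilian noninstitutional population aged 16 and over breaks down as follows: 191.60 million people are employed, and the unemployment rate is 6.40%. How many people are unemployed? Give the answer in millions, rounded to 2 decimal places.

About 13.10 million are unemployed.

Let U be the number unemployed. The labor force is E + U, and U/(E+U) = 0.0640.
So U = 0.0640 × 191.60 / (1 − 0.0640) = 12.2624 / 0.9360 ≈ 13.10 million.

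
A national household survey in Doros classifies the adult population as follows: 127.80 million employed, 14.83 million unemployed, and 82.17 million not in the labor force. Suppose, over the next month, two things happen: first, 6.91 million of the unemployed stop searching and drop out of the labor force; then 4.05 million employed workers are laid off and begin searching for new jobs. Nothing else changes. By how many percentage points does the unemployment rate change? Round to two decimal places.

The unemployment rate changes by −1.58 percentage points.

Initially, labor force = 127.80 + 14.83 = 142.63 million, so u = 14.83/142.63 = 10.40%.
After the first change, unemployed and labor force both fall by 6.91 → E = 127.80, U = 7.92, labor force = 135.72 million.
After the second change, employed falls and unemployed rises by 4.05; labor force unchanged → E = 123.75, U = 11.97, labor force = 135.72 million.
New unemployment rate = 11.97 / 135.72 = 8.82%.
Change = 8.82% − 10.40% = −1.58 percentage points.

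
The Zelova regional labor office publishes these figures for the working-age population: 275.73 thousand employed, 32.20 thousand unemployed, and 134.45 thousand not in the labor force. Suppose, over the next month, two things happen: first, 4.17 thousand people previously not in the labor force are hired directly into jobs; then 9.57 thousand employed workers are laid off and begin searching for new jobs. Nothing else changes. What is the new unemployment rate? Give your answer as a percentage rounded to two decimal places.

New unemployment rate ≈ 13.38%.

Initially, labor force = 275.73 + 32.20 = 307.93 thousand, so u = 32.20/307.93 = 10.46%.
After the first change, employed and labor force both rise by 4.17; unemployed unchanged → E = 279.90, U = 32.20, labor force = 312.10 thousand.
After the second change, employed falls and unemployed rises by 9.57; labor force unchanged → E = 270.33, U = 41.77, labor force = 312.10 thousand.
New unemployment rate = 41.77 / 312.10 = 13.38%.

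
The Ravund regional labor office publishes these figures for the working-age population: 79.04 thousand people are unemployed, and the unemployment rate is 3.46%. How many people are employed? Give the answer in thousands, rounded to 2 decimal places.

Labor force = U / u = 79.04 / 0.0346 ≈ 2,284.39 thousand.
Employed = labor force − unemployed = 2,284.39 − 79.04 = 2,205.35 thousand.

About 2,205.35 thousand are employed.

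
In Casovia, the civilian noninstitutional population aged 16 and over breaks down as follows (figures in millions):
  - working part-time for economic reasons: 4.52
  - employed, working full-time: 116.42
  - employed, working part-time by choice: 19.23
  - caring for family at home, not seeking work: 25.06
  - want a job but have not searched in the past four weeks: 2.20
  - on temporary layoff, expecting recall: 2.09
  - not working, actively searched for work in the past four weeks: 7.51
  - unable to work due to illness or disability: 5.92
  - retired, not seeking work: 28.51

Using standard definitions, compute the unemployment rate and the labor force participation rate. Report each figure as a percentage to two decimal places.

Unemployment rate ≈ 6.41%; labor force participation rate ≈ 70.83%.

Employed = 4.52 + 116.42 + 19.23 = 140.17 million (anyone who worked, including part-time for economic reasons, counts as employed).
Unemployed = 2.09 + 7.51 = 9.60 million (jobless and actively searching, or on temporary layoff).
Labor force = 140.17 + 9.60 = 149.77 million.
Not in labor force = 25.06 + 2.20 + 5.92 + 28.51 = 61.69 million (those not working and not actively searching are outside the labor force — including those who want a job but have given up searching).
Civilian working-age population = 149.77 + 61.69 = 211.46 million.
Unemployment rate = 9.60 / 149.77 = 6.41%.
Labor force participation rate = 149.77 / 211.46 = 70.83%.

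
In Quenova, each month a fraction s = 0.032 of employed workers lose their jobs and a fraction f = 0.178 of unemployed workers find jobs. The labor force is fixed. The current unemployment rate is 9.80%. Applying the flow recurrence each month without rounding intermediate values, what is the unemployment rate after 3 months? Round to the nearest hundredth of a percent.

With a fixed labor force, u_{t+1} = u_t + s·(1−u_t) − f·u_t = u_t·(1−s−f) + s.
Here 1−s−f = 0.790 and s = 0.032.
u_1 = 0.098000 × 0.790 + 0.032 = 0.109420.
u_2 = 0.109420 × 0.790 + 0.032 = 0.118442.
u_3 = 0.118442 × 0.790 + 0.032 = 0.125569.

Unemployment rate after three months ≈ 12.56%.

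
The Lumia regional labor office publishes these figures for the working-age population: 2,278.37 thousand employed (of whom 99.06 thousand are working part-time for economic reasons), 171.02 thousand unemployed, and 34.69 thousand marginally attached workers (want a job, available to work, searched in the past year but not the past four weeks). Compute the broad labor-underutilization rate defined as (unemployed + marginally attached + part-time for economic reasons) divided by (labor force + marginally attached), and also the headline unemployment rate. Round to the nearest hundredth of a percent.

Broad underutilization rate ≈ 12.27%; headline unemployment rate ≈ 6.98%.

Labor force = 2,278.37 + 171.02 = 2,449.39 thousand.
Numerator = 171.02 + 34.69 + 99.06 = 304.77 thousand.
Denominator = 2,449.39 + 34.69 = 2,484.08 thousand.
Broad rate = 304.77 / 2,484.08 = 12.27%.
Headline unemployment rate = 171.02 / 2,449.39 = 6.98%.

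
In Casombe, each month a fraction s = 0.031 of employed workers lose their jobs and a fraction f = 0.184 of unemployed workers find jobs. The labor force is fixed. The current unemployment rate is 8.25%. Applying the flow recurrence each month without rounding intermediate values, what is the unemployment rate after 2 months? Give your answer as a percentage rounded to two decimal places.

Unemployment rate after two months ≈ 10.62%.

With a fixed labor force, u_{t+1} = u_t + s·(1−u_t) − f·u_t = u_t·(1−s−f) + s.
Here 1−s−f = 0.785 and s = 0.031.
u_1 = 0.082500 × 0.785 + 0.031 = 0.095763.
u_2 = 0.095763 × 0.785 + 0.031 = 0.106174.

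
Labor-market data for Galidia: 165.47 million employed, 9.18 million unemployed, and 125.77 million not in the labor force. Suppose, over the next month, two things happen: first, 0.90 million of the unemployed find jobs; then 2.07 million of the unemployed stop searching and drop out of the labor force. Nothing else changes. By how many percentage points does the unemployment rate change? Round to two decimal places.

Initially, labor force = 165.47 + 9.18 = 174.65 million, so u = 9.18/174.65 = 5.26%.
After the first change, unemployed falls and employed rises by 0.90; labor force unchanged → E = 166.37, U = 8.28, labor force = 174.65 million.
After the second change, unemployed and labor force both fall by 2.07 → E = 166.37, U = 6.21, labor force = 172.58 million.
New unemployment rate = 6.21 / 172.58 = 3.60%.
Change = 3.60% − 5.26% = −1.66 percentage points.

The unemployment rate changes by −1.66 percentage points.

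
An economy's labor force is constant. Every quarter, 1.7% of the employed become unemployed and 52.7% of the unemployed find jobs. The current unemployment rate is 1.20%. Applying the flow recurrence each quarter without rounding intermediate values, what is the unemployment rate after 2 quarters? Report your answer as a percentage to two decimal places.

Unemployment rate after two quarters ≈ 2.72%.

With a fixed labor force, u_{t+1} = u_t + s·(1−u_t) − f·u_t = u_t·(1−s−f) + s.
Here 1−s−f = 0.456 and s = 0.017.
u_1 = 0.012000 × 0.456 + 0.017 = 0.022472.
u_2 = 0.022472 × 0.456 + 0.017 = 0.027247.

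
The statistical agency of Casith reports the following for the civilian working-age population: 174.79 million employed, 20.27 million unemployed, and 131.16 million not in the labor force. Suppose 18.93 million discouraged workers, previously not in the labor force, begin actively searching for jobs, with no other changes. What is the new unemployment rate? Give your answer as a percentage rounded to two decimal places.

Initially, labor force = 174.79 + 20.27 = 195.06 million, so u = 20.27/195.06 = 10.39%.
After the change, unemployed and labor force both rise by 18.93 → E = 174.79, U = 39.20, labor force = 213.99 million.
New unemployment rate = 39.20 / 213.99 = 18.32%.

New unemployment rate ≈ 18.32%.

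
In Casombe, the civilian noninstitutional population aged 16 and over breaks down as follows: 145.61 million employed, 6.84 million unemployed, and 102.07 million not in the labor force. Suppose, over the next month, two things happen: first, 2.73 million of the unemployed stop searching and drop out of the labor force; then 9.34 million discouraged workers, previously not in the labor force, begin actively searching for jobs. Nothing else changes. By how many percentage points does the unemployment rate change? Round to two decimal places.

The unemployment rate changes by +3.97 percentage points.

Initially, labor force = 145.61 + 6.84 = 152.45 million, so u = 6.84/152.45 = 4.49%.
After the first change, unemployed and labor force both fall by 2.73 → E = 145.61, U = 4.11, labor force = 149.72 million.
After the second change, unemployed and labor force both rise by 9.34 → E = 145.61, U = 13.45, labor force = 159.06 million.
New unemployment rate = 13.45 / 159.06 = 8.46%.
Change = 8.46% − 4.49% = +3.97 percentage points.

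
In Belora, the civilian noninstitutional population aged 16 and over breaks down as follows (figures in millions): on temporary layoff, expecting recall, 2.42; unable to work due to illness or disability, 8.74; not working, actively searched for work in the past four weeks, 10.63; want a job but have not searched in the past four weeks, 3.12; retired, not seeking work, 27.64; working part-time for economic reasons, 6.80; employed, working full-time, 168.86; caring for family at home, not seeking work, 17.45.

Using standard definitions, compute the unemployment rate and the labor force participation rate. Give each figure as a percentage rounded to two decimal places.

Unemployment rate ≈ 6.92%; labor force participation rate ≈ 76.82%.

Employed = 6.80 + 168.86 = 175.66 million (anyone who worked, including part-time for economic reasons, counts as employed).
Unemployed = 2.42 + 10.63 = 13.05 million (jobless and actively searching, or on temporary layoff).
Labor force = 175.66 + 13.05 = 188.71 million.
Not in labor force = 8.74 + 3.12 + 27.64 + 17.45 = 56.95 million (those not working and not actively searching are outside the labor force — including those who want a job but have given up searching).
Civilian working-age population = 188.71 + 56.95 = 245.66 million.
Unemployment rate = 13.05 / 188.71 = 6.92%.
Labor force participation rate = 188.71 / 245.66 = 76.82%.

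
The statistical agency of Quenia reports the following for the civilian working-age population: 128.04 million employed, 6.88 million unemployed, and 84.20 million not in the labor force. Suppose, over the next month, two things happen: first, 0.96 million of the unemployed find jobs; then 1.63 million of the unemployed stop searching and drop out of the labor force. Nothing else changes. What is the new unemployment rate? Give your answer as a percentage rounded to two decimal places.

Initially, labor force = 128.04 + 6.88 = 134.92 million, so u = 6.88/134.92 = 5.10%.
After the first change, unemployed falls and employed rises by 0.96; labor force unchanged → E = 129.00, U = 5.92, labor force = 134.92 million.
After the second change, unemployed and labor force both fall by 1.63 → E = 129.00, U = 4.29, labor force = 133.29 million.
New unemployment rate = 4.29 / 133.29 = 3.22%.

New unemployment rate ≈ 3.22%.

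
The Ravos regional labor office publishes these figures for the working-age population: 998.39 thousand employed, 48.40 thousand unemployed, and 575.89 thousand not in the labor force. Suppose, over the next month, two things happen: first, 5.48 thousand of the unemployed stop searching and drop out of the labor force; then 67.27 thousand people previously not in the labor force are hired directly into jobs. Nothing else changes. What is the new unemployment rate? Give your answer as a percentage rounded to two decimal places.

New unemployment rate ≈ 3.87%.

Initially, labor force = 998.39 + 48.40 = 1,046.79 thousand, so u = 48.40/1,046.79 = 4.62%.
After the first change, unemployed and labor force both fall by 5.48 → E = 998.39, U = 42.92, labor force = 1,041.31 thousand.
After the second change, employed and labor force both rise by 67.27; unemployed unchanged → E = 1,065.66, U = 42.92, labor force = 1,108.58 thousand.
New unemployment rate = 42.92 / 1,108.58 = 3.87%.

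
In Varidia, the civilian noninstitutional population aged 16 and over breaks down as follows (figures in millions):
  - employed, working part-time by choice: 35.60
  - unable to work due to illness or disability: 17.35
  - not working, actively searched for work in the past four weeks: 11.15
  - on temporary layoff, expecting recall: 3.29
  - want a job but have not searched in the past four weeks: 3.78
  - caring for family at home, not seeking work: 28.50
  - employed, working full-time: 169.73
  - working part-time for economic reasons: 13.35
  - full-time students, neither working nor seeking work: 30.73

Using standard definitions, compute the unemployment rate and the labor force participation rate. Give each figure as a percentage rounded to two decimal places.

Unemployment rate ≈ 6.19%; labor force participation rate ≈ 74.37%.

Employed = 35.60 + 169.73 + 13.35 = 218.68 million (anyone who worked, including part-time for economic reasons, counts as employed).
Unemployed = 11.15 + 3.29 = 14.44 million (jobless and actively searching, or on temporary layoff).
Labor force = 218.68 + 14.44 = 233.12 million.
Not in labor force = 17.35 + 3.78 + 28.50 + 30.73 = 80.36 million (those not working and not actively searching are outside the labor force — including those who want a job but have given up searching).
Civilian working-age population = 233.12 + 80.36 = 313.48 million.
Unemployment rate = 14.44 / 233.12 = 6.19%.
Labor force participation rate = 233.12 / 313.48 = 74.37%.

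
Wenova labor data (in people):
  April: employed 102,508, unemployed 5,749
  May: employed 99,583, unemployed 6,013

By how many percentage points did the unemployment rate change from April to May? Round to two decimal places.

The unemployment rate changed by +0.38 percentage points.

April: labor force = 102,508 + 5,749 = 108,257; u = 5,749/108,257 = 5.31%.
May: labor force = 99,583 + 6,013 = 105,596; u = 6,013/105,596 = 5.69%.
Change = 5.69% − 5.31% = +0.38 pp.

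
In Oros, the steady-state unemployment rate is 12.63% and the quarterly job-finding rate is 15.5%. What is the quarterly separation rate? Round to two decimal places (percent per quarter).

From u* = s/(s+f): s = u·f/(1−u).
s = 0.1263 × 15.5 / (1 − 0.1263) = 1.9576 / 0.8737 ≈ 2.24% per quarter.

Separation rate ≈ 2.24% per quarter.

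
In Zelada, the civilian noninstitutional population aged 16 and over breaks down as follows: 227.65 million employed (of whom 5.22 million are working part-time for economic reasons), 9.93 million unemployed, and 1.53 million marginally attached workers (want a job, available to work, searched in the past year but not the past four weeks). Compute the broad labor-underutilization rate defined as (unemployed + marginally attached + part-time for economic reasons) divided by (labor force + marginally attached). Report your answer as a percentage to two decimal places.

Broad underutilization rate ≈ 6.98%.

Labor force = 227.65 + 9.93 = 237.58 million.
Numerator = 9.93 + 1.53 + 5.22 = 16.68 million.
Denominator = 237.58 + 1.53 = 239.11 million.
Broad rate = 16.68 / 239.11 = 6.98%.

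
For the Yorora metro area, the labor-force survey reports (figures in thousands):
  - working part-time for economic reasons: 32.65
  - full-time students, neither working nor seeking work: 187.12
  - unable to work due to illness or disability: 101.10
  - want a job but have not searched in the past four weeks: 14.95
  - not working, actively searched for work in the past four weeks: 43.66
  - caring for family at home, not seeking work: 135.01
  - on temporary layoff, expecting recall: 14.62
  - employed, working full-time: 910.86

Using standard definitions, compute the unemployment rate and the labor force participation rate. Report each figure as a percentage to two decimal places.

Employed = 32.65 + 910.86 = 943.51 thousand (anyone who worked, including part-time for economic reasons, counts as employed).
Unemployed = 43.66 + 14.62 = 58.28 thousand (jobless and actively searching, or on temporary layoff).
Labor force = 943.51 + 58.28 = 1,001.79 thousand.
Not in labor force = 187.12 + 101.10 + 14.95 + 135.01 = 438.18 thousand (those not working and not actively searching are outside the labor force — including those who want a job but have given up searching).
Civilian working-age population = 1,001.79 + 438.18 = 1,439.97 thousand.
Unemployment rate = 58.28 / 1,001.79 = 5.82%.
Labor force participation rate = 1,001.79 / 1,439.97 = 69.57%.

Unemployment rate ≈ 5.82%; labor force participation rate ≈ 69.57%.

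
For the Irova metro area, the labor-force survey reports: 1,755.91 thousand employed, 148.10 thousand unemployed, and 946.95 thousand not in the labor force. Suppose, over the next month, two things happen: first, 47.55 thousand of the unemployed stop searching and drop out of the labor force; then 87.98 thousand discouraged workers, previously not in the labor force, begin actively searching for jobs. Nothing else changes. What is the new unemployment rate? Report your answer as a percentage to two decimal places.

New unemployment rate ≈ 9.70%.

Initially, labor force = 1,755.91 + 148.10 = 1,904.01 thousand, so u = 148.10/1,904.01 = 7.78%.
After the first change, unemployed and labor force both fall by 47.55 → E = 1,755.91, U = 100.55, labor force = 1,856.46 thousand.
After the second change, unemployed and labor force both rise by 87.98 → E = 1,755.91, U = 188.53, labor force = 1,944.44 thousand.
New unemployment rate = 188.53 / 1,944.44 = 9.70%.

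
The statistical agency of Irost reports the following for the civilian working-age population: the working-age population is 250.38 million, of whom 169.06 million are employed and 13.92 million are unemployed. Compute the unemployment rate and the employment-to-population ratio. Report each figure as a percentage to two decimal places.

Unemployment rate ≈ 7.61%; employment-population ratio ≈ 67.52%.

Labor force = employed + unemployed = 169.06 + 13.92 = 182.98 million.
Unemployment rate = 13.92 / 182.98 = 7.61%.
Employment-population ratio = 169.06 / 250.38 = 67.52%.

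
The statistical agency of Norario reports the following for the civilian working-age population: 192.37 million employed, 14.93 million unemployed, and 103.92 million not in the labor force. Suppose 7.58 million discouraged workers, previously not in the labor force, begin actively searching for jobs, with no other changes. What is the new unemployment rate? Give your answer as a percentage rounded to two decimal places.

New unemployment rate ≈ 10.48%.

Initially, labor force = 192.37 + 14.93 = 207.30 million, so u = 14.93/207.30 = 7.20%.
After the change, unemployed and labor force both rise by 7.58 → E = 192.37, U = 22.51, labor force = 214.88 million.
New unemployment rate = 22.51 / 214.88 = 10.48%.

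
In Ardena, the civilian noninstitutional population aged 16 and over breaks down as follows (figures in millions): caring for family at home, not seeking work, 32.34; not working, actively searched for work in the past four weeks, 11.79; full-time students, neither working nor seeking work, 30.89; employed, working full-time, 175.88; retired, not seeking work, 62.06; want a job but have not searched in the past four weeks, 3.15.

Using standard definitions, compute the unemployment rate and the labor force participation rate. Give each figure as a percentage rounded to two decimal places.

Employed = 175.88 million.
Unemployed = 11.79 million.
Labor force = 175.88 + 11.79 = 187.67 million.
Not in labor force = 32.34 + 30.89 + 62.06 + 3.15 = 128.44 million (those not working and not actively searching are outside the labor force — including those who want a job but have given up searching).
Civilian working-age population = 187.67 + 128.44 = 316.11 million.
Unemployment rate = 11.79 / 187.67 = 6.28%.
Labor force participation rate = 187.67 / 316.11 = 59.37%.

Unemployment rate ≈ 6.28%; labor force participation rate ≈ 59.37%.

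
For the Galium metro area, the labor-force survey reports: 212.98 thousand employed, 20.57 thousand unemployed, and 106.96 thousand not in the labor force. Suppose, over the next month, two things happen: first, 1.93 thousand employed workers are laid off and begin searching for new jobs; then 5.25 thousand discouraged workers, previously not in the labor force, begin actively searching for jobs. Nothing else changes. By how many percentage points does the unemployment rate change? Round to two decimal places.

The unemployment rate changes by +2.81 percentage points.

Initially, labor force = 212.98 + 20.57 = 233.55 thousand, so u = 20.57/233.55 = 8.81%.
After the first change, employed falls and unemployed rises by 1.93; labor force unchanged → E = 211.05, U = 22.50, labor force = 233.55 thousand.
After the second change, unemployed and labor force both rise by 5.25 → E = 211.05, U = 27.75, labor force = 238.80 thousand.
New unemployment rate = 27.75 / 238.80 = 11.62%.
Change = 11.62% − 8.81% = +2.81 percentage points.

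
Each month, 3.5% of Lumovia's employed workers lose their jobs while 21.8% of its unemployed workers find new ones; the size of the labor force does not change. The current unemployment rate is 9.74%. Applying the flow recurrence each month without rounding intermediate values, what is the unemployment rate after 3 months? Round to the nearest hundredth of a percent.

Unemployment rate after three months ≈ 12.13%.

With a fixed labor force, u_{t+1} = u_t + s·(1−u_t) − f·u_t = u_t·(1−s−f) + s.
Here 1−s−f = 0.747 and s = 0.035.
u_1 = 0.097400 × 0.747 + 0.035 = 0.107758.
u_2 = 0.107758 × 0.747 + 0.035 = 0.115495.
u_3 = 0.115495 × 0.747 + 0.035 = 0.121275.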